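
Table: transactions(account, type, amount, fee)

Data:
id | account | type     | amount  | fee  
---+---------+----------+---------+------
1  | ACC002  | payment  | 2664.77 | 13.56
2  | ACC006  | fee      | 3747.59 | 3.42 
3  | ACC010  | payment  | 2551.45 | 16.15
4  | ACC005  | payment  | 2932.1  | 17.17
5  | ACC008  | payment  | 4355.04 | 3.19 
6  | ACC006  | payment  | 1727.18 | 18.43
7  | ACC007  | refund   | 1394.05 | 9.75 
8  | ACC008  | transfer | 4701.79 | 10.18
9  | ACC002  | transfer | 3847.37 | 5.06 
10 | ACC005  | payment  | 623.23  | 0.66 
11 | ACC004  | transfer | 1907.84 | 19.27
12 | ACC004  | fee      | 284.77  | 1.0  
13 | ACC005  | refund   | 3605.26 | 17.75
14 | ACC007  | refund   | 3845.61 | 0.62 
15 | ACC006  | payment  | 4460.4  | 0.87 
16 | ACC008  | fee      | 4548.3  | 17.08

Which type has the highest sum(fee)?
SELECT type, SUM(fee) as val
FROM transactions
GROUP BY type
ORDER BY val DESC
LIMIT 1

Result: payment with sum(fee) = 70.03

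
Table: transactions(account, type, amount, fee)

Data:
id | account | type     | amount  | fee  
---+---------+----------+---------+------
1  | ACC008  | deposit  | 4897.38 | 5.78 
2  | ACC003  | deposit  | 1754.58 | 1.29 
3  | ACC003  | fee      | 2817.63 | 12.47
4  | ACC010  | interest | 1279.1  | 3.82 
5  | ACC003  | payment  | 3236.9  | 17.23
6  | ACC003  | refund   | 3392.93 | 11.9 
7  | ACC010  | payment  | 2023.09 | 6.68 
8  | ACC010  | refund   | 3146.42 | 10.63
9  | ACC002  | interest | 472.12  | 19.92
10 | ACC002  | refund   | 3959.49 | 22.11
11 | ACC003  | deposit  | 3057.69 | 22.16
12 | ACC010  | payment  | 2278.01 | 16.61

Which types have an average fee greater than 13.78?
SELECT type, AVG(fee)
FROM transactions
GROUP BY type
HAVING AVG(fee) > 13.78

Result:
  refund: avg=14.88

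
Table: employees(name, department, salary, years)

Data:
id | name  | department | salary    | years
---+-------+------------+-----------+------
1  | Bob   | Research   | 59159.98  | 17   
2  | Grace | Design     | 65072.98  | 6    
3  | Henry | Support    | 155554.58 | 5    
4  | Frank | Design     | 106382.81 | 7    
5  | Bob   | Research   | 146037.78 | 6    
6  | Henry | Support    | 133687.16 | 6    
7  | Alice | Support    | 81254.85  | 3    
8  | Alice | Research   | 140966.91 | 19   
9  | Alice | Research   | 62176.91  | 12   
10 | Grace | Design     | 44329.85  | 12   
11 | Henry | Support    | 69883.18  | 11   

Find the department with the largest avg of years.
SELECT department, AVG(years) as val
FROM employees
GROUP BY department
ORDER BY val DESC
LIMIT 1

Result: Research with avg(years) = 13.50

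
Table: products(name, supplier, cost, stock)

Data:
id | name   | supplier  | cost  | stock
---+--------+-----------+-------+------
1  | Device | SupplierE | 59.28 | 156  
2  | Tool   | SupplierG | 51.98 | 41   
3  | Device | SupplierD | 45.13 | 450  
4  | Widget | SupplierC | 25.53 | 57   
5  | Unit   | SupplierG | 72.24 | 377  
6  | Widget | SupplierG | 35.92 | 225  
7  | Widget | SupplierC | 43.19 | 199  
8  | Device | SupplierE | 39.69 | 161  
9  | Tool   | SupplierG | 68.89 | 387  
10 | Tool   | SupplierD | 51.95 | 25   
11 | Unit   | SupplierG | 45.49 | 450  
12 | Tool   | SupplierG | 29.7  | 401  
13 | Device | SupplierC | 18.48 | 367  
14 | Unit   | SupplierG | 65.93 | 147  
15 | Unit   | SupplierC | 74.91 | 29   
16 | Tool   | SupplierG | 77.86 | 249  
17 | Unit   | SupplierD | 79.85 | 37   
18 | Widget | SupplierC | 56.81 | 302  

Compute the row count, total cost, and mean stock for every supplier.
SELECT supplier,
       COUNT(*) as cnt,
       SUM(cost) as total_cost,
       AVG(stock) as avg_stock
FROM products
GROUP BY supplier

Result:
  SupplierC: 5 records, 218.92 total cost, 190.80 avg stock
  SupplierD: 3 records, 176.93 total cost, 170.67 avg stock
  SupplierE: 2 records, 98.97 total cost, 158.50 avg stock
  SupplierG: 8 records, 448.01 total cost, 284.63 avg stock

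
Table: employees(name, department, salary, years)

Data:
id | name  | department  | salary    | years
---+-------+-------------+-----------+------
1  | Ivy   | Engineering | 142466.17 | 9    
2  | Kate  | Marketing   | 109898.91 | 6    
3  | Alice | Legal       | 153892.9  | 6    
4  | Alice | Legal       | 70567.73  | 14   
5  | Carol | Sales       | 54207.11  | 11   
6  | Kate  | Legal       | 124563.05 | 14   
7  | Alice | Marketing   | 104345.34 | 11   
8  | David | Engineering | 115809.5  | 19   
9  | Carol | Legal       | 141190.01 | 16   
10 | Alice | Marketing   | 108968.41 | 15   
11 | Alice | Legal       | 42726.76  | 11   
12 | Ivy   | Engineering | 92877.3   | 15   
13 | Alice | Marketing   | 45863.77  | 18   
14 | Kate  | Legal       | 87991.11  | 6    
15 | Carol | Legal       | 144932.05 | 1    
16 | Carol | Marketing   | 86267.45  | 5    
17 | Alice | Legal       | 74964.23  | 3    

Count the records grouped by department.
SELECT department, COUNT(*) as count
FROM employees
GROUP BY department

Result:
  Engineering: 3
  Legal: 8
  Marketing: 5
  Sales: 1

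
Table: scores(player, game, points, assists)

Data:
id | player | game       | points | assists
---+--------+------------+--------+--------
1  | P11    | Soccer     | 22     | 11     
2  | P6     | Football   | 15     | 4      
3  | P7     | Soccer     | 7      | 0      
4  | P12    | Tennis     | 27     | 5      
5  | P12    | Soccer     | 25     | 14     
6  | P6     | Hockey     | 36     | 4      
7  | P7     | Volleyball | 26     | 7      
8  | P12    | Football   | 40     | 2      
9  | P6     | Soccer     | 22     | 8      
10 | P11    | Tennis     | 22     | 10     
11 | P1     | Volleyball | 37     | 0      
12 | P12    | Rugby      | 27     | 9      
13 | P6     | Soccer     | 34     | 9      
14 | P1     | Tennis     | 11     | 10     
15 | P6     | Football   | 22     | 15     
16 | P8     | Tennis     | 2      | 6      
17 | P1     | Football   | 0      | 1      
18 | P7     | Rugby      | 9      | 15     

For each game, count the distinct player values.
SELECT game, COUNT(DISTINCT player)
FROM scores
GROUP BY game

Result:
  Football: 3 distinct
  Hockey: 1 distinct
  Rugby: 2 distinct
  Soccer: 4 distinct
  Tennis: 4 distinct
  Volleyball: 2 distinct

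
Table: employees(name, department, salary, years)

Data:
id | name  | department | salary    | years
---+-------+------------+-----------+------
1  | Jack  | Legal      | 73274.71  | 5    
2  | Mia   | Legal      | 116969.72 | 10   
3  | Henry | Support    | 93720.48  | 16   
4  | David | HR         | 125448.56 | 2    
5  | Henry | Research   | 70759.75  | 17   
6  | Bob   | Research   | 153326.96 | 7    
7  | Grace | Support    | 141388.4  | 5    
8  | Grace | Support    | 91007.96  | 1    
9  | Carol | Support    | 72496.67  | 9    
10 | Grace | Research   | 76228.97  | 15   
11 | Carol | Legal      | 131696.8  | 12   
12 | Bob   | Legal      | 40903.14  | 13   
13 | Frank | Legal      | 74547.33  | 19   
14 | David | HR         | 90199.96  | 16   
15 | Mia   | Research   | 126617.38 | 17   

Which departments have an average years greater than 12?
SELECT department, AVG(years)
FROM employees
GROUP BY department
HAVING AVG(years) > 12

Result:
  Research: avg=14.00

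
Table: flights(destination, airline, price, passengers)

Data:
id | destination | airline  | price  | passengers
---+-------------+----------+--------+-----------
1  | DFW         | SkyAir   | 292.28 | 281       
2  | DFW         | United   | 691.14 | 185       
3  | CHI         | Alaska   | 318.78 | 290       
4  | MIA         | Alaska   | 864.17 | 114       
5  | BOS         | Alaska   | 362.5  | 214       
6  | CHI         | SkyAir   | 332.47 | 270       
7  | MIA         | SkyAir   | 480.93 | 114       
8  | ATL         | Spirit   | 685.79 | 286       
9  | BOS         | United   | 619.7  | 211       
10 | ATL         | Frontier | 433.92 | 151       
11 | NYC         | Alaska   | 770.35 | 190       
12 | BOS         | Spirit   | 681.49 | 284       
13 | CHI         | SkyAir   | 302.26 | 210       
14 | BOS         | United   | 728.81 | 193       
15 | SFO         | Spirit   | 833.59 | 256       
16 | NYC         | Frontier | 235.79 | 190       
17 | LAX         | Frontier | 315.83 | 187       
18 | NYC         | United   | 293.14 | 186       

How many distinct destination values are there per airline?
SELECT airline, COUNT(DISTINCT destination)
FROM flights
GROUP BY airline

Result:
  Alaska: 4 distinct
  Frontier: 3 distinct
  SkyAir: 3 distinct
  Spirit: 3 distinct
  United: 3 distinct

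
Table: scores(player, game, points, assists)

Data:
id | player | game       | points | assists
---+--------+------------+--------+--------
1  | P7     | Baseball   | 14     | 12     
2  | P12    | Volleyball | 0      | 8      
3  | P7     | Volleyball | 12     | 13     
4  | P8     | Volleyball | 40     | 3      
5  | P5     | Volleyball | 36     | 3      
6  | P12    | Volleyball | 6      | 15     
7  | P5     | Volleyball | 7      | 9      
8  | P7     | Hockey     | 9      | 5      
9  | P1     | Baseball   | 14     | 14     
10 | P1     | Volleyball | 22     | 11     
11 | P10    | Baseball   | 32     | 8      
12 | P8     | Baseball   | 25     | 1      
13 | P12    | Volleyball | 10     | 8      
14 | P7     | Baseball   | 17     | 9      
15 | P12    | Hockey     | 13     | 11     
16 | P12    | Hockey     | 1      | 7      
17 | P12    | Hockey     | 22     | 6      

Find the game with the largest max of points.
SELECT game, MAX(points) as val
FROM scores
GROUP BY game
ORDER BY val DESC
LIMIT 1

Result: Volleyball with max(points) = 40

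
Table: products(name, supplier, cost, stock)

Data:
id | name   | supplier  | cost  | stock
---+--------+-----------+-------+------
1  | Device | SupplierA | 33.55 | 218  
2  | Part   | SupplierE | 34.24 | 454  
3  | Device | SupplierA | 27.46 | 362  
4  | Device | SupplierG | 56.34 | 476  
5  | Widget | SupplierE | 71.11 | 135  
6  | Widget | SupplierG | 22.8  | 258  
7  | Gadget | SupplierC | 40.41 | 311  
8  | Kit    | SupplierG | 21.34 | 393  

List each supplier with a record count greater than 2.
SELECT supplier, COUNT(*) as cnt
FROM products
GROUP BY supplier
HAVING COUNT(*) > 2

Result:
  SupplierG: 3

Note: HAVING filters groups after aggregation, WHERE filters rows before.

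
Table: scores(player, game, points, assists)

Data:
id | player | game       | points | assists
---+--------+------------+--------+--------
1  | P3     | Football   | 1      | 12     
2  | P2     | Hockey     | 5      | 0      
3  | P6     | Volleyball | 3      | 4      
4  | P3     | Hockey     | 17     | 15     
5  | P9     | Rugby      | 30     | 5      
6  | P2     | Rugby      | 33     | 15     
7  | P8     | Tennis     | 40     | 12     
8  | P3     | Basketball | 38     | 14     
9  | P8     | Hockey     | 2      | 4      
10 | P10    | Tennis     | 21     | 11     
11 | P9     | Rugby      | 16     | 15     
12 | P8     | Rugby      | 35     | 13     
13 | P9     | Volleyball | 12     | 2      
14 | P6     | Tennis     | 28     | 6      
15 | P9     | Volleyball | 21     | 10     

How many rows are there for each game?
SELECT game, COUNT(*) as count
FROM scores
GROUP BY game

Result:
  Basketball: 1
  Football: 1
  Hockey: 3
  Rugby: 4
  Tennis: 3
  Volleyball: 3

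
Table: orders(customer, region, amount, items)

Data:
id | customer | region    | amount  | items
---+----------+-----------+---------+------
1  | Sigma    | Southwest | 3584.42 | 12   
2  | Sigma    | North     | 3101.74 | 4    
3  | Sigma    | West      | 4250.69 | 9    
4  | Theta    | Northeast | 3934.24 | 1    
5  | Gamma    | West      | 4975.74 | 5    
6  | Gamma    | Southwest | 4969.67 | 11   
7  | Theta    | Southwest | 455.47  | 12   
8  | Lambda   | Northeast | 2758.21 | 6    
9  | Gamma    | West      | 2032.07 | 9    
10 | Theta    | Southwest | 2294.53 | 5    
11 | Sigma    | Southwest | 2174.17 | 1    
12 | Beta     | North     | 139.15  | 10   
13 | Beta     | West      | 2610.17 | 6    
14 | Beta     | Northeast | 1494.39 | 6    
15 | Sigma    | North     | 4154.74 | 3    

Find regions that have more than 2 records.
SELECT region, COUNT(*) as cnt
FROM orders
GROUP BY region
HAVING COUNT(*) > 2

Result:
  North: 3
  Northeast: 3
  Southwest: 5
  West: 4

Note: HAVING filters groups after aggregation, WHERE filters rows before.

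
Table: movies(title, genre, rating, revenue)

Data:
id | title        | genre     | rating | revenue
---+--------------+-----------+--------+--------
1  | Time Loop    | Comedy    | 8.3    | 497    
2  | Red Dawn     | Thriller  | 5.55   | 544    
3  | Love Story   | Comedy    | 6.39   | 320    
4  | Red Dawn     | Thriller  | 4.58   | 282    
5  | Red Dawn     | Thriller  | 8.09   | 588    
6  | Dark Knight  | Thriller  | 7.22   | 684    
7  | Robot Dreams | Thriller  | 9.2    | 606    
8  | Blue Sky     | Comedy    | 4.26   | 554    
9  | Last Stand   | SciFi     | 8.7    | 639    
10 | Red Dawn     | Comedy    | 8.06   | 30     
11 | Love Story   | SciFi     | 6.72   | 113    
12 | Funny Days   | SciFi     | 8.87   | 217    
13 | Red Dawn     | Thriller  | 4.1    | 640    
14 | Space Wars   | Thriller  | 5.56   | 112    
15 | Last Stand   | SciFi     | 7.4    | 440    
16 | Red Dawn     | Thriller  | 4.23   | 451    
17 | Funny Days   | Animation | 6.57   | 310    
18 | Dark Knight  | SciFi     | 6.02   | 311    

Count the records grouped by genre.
SELECT genre, COUNT(*) as count
FROM movies
GROUP BY genre

Result:
  Animation: 1
  Comedy: 4
  SciFi: 5
  Thriller: 8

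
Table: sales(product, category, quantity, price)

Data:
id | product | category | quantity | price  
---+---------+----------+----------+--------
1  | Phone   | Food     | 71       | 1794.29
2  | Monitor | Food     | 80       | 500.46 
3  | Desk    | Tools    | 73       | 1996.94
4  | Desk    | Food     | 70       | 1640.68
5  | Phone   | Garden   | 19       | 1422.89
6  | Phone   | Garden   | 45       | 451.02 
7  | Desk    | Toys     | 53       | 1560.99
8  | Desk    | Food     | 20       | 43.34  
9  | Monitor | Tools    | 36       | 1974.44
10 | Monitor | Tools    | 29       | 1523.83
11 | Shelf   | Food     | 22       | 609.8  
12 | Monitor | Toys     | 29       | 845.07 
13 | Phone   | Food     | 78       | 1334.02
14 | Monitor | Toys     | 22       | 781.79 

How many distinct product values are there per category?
SELECT category, COUNT(DISTINCT product)
FROM sales
GROUP BY category

Result:
  Food: 4 distinct
  Garden: 1 distinct
  Tools: 2 distinct
  Toys: 2 distinct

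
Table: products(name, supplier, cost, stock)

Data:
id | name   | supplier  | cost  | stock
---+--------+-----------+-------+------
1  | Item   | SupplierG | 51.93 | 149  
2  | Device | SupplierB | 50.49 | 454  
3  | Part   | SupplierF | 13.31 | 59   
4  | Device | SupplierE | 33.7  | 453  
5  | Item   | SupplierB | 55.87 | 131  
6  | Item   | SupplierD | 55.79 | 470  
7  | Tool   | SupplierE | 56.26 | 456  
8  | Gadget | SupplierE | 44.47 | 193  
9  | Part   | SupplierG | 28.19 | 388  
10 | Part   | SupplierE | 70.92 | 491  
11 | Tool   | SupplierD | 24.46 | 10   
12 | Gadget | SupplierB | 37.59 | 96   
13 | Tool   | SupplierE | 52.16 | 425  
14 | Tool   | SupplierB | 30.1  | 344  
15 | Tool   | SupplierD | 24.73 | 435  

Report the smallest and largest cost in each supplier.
SELECT supplier, MIN(cost), MAX(cost)
FROM products
GROUP BY supplier

Result:
  SupplierB: min=30.10, max=55.87
  SupplierD: min=24.46, max=55.79
  SupplierE: min=33.70, max=70.92
  SupplierF: min=13.31, max=13.31
  SupplierG: min=28.19, max=51.93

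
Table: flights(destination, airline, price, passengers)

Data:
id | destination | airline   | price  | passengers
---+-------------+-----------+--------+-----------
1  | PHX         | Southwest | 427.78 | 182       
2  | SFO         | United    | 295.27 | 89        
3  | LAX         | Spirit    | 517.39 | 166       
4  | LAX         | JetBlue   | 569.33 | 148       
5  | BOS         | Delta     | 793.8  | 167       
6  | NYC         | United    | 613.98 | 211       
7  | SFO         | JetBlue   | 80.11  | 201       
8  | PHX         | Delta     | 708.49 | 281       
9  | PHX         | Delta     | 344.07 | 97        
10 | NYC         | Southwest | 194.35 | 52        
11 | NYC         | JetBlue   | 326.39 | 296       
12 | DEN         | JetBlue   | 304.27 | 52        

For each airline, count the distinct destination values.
SELECT airline, COUNT(DISTINCT destination)
FROM flights
GROUP BY airline

Result:
  Delta: 2 distinct
  JetBlue: 4 distinct
  Southwest: 2 distinct
  Spirit: 1 distinct
  United: 2 distinct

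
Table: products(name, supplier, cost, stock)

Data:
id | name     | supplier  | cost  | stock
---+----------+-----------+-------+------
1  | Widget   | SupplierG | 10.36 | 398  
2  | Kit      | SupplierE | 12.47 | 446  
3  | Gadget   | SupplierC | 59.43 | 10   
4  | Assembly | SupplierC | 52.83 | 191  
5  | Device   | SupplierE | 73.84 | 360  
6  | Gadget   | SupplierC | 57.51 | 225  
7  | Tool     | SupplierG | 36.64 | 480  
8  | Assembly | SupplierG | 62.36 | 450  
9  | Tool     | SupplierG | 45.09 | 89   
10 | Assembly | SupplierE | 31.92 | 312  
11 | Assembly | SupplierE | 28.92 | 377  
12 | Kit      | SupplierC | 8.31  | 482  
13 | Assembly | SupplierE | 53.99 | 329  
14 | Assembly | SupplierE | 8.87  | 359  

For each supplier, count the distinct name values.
SELECT supplier, COUNT(DISTINCT name)
FROM products
GROUP BY supplier

Result:
  SupplierC: 3 distinct
  SupplierE: 3 distinct
  SupplierG: 3 distinct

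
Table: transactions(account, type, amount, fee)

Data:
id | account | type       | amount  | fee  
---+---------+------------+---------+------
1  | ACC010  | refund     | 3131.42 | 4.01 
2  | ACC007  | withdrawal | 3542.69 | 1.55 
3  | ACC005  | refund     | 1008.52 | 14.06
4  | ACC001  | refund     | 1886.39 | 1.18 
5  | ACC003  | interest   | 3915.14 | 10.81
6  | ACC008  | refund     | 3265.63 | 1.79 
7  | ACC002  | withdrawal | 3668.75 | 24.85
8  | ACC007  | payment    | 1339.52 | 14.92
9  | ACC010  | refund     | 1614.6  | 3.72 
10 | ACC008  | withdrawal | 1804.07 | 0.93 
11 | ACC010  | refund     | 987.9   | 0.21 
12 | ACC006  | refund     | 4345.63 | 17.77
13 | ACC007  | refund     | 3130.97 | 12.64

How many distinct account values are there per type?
SELECT type, COUNT(DISTINCT account)
FROM transactions
GROUP BY type

Result:
  interest: 1 distinct
  payment: 1 distinct
  refund: 6 distinct
  withdrawal: 3 distinct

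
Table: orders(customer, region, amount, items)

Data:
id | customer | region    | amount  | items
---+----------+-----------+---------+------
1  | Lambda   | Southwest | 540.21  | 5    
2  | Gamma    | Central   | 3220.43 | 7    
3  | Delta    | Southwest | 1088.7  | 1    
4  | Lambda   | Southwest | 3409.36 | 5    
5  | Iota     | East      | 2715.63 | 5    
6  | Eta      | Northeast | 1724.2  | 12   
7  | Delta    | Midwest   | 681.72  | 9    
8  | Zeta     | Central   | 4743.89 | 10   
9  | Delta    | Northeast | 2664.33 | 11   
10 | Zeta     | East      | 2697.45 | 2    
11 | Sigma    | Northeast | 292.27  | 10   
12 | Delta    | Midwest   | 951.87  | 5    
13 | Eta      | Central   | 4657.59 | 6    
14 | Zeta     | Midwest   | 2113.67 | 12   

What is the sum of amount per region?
SELECT region, SUM(amount) as result
FROM orders
GROUP BY region

Result:
  Central: 12621.91
  East: 5413.08
  Midwest: 3747.26
  Northeast: 4680.80
  Southwest: 5038.27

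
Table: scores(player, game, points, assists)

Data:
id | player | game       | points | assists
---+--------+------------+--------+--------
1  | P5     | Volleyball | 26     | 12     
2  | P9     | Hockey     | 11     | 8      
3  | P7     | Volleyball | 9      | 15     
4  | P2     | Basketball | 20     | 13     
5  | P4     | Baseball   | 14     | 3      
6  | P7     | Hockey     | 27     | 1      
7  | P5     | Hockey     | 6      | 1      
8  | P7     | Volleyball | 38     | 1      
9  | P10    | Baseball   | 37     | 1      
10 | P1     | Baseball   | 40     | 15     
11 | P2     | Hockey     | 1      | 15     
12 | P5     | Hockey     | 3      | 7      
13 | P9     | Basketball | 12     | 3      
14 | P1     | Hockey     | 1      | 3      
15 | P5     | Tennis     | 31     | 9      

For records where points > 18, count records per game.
SELECT game, COUNT(*)
FROM scores
WHERE points > 18
GROUP BY game

Note: WHERE filters rows before grouping.

Result:
  Baseball: 2
  Basketball: 1
  Hockey: 1
  Tennis: 1
  Volleyball: 2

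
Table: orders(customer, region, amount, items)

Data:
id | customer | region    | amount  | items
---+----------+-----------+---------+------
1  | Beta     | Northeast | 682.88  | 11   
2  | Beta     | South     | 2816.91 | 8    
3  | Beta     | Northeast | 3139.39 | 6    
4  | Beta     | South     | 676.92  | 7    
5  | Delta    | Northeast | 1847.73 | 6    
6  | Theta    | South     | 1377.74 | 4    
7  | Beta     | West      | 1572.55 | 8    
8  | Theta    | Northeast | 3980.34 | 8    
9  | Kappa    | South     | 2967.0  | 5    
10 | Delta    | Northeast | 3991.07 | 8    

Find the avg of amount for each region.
SELECT region, AVG(amount) as result
FROM orders
GROUP BY region

Result:
  Northeast: 2728.28
  South: 1959.64
  West: 1572.55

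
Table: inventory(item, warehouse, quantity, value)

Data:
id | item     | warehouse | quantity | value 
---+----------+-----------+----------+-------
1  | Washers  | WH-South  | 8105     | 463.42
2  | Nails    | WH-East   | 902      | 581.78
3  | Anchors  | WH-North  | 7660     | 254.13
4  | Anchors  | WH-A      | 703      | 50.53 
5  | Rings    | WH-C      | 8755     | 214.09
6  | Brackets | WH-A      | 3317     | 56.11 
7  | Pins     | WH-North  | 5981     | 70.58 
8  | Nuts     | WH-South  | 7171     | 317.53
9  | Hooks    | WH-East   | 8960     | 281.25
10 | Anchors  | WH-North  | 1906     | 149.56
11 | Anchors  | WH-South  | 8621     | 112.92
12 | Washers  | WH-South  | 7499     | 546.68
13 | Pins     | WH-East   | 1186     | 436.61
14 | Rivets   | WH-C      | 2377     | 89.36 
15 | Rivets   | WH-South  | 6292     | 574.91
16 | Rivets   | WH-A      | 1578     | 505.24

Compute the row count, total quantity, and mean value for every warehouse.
SELECT warehouse,
       COUNT(*) as cnt,
       SUM(quantity) as total_quantity,
       AVG(value) as avg_value
FROM inventory
GROUP BY warehouse

Result:
  WH-A: 3 records, 5598 total quantity, 203.96 avg value
  WH-C: 2 records, 11132 total quantity, 151.73 avg value
  WH-East: 3 records, 11048 total quantity, 433.21 avg value
  WH-North: 3 records, 15547 total quantity, 158.09 avg value
  WH-South: 5 records, 37688 total quantity, 403.09 avg value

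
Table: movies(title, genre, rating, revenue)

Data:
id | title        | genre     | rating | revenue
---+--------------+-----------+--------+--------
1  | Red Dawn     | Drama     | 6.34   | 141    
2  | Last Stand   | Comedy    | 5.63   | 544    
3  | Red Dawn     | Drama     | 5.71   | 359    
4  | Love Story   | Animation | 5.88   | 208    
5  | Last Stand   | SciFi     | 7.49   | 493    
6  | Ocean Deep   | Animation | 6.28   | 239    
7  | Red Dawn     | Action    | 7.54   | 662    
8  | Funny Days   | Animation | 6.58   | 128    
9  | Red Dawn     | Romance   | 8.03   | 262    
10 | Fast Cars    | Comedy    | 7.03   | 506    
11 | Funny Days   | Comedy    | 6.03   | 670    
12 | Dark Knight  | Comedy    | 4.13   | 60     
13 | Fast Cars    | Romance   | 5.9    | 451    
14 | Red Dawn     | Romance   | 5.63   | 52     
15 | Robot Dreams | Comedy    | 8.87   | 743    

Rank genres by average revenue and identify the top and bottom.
SELECT genre, AVG(revenue)
FROM movies
GROUP BY genre
ORDER BY AVG(revenue)

All groups:
  Animation: 191.67
  Drama: 250.00
  Romance: 255.00
  SciFi: 493.00
  Comedy: 504.60
  Action: 662.00

Highest: Action (662.00)
Lowest: Animation (191.67)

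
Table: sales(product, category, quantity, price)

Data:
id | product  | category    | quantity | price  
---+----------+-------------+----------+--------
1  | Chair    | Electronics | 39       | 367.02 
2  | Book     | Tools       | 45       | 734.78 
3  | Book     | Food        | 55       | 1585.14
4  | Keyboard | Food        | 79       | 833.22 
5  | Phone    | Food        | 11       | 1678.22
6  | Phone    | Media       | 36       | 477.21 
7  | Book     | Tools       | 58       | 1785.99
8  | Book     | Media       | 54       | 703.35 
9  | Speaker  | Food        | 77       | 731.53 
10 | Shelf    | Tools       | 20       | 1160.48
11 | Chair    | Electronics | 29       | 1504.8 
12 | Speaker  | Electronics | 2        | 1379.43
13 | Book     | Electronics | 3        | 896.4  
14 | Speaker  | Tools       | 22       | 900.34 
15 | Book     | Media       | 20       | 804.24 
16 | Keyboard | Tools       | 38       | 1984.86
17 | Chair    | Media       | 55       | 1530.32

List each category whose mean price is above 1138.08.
SELECT category, AVG(price)
FROM sales
GROUP BY category
HAVING AVG(price) > 1138.08

Result:
  Food: avg=1207.03
  Tools: avg=1313.29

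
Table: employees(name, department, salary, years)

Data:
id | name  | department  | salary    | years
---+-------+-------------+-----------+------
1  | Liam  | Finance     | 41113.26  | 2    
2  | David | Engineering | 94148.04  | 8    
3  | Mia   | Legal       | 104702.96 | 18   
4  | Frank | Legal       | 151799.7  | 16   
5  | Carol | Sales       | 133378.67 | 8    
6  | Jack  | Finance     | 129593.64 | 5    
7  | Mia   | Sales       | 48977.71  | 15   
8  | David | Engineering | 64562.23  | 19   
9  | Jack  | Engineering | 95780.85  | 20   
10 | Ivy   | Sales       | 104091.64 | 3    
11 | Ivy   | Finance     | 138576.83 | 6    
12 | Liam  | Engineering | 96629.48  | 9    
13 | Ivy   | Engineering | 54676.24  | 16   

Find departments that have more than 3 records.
SELECT department, COUNT(*) as cnt
FROM employees
GROUP BY department
HAVING COUNT(*) > 3

Result:
  Engineering: 5

Note: HAVING filters groups after aggregation, WHERE filters rows before.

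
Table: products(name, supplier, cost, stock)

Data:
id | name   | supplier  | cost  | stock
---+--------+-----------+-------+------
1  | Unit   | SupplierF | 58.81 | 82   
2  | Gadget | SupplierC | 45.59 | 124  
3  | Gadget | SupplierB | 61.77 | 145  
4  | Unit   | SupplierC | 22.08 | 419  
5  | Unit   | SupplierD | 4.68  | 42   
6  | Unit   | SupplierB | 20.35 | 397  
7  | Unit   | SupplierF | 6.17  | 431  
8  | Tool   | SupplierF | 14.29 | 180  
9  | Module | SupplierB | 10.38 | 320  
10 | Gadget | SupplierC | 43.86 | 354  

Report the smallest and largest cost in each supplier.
SELECT supplier, MIN(cost), MAX(cost)
FROM products
GROUP BY supplier

Result:
  SupplierB: min=10.38, max=61.77
  SupplierC: min=22.08, max=45.59
  SupplierD: min=4.68, max=4.68
  SupplierF: min=6.17, max=58.81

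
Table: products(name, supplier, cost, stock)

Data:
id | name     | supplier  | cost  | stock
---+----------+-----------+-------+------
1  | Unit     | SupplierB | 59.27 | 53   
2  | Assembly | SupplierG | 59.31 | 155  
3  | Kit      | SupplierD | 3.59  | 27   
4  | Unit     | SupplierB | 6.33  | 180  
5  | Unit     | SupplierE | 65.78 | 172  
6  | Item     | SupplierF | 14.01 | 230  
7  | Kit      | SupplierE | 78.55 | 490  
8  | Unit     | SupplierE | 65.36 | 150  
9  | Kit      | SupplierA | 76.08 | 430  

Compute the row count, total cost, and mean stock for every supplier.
SELECT supplier,
       COUNT(*) as cnt,
       SUM(cost) as total_cost,
       AVG(stock) as avg_stock
FROM products
GROUP BY supplier

Result:
  SupplierA: 1 records, 76.08 total cost, 430.00 avg stock
  SupplierB: 2 records, 65.60 total cost, 116.50 avg stock
  SupplierD: 1 records, 3.59 total cost, 27.00 avg stock
  SupplierE: 3 records, 209.69 total cost, 270.67 avg stock
  SupplierF: 1 records, 14.01 total cost, 230.00 avg stock
  SupplierG: 1 records, 59.31 total cost, 155.00 avg stock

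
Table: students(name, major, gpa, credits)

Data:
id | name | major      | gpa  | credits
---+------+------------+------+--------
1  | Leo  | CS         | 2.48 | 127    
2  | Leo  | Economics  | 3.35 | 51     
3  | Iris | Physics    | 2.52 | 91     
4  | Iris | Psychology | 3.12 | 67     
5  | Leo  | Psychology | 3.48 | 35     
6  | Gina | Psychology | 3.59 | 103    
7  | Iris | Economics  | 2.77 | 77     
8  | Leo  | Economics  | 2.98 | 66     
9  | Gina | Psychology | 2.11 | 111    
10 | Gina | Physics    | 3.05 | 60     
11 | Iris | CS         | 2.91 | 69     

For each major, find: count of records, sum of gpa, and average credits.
SELECT major,
       COUNT(*) as cnt,
       SUM(gpa) as total_gpa,
       AVG(credits) as avg_credits
FROM students
GROUP BY major

Result:
  CS: 2 records, 5.39 total gpa, 98.00 avg credits
  Economics: 3 records, 9.10 total gpa, 64.67 avg credits
  Physics: 2 records, 5.57 total gpa, 75.50 avg credits
  Psychology: 4 records, 12.30 total gpa, 79.00 avg credits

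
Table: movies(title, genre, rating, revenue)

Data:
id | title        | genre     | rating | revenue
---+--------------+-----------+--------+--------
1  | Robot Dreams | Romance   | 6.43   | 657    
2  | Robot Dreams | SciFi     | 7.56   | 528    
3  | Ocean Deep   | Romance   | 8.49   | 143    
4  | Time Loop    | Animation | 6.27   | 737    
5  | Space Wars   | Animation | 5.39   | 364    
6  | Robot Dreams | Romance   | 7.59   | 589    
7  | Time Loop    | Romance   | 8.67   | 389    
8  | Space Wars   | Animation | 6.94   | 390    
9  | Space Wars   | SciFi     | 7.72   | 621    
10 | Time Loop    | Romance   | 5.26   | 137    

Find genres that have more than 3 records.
SELECT genre, COUNT(*) as cnt
FROM movies
GROUP BY genre
HAVING COUNT(*) > 3

Result:
  Romance: 5

Note: HAVING filters groups after aggregation, WHERE filters rows before.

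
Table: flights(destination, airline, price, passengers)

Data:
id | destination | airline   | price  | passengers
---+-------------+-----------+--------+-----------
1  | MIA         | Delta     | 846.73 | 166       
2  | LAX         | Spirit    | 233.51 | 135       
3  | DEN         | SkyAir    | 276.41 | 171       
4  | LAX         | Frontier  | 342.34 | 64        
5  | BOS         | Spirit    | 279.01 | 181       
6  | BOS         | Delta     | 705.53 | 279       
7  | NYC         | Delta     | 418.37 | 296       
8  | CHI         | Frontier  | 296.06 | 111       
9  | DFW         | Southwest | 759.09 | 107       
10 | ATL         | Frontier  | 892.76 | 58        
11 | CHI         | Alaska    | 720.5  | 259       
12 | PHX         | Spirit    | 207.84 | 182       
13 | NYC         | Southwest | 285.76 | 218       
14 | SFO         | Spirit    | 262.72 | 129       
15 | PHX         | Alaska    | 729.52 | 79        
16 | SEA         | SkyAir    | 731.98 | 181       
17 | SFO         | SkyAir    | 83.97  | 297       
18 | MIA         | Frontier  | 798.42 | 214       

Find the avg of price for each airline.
SELECT airline, AVG(price) as result
FROM flights
GROUP BY airline

Result:
  Alaska: 725.01
  Delta: 656.88
  Frontier: 582.40
  SkyAir: 364.12
  Southwest: 522.43
  Spirit: 245.77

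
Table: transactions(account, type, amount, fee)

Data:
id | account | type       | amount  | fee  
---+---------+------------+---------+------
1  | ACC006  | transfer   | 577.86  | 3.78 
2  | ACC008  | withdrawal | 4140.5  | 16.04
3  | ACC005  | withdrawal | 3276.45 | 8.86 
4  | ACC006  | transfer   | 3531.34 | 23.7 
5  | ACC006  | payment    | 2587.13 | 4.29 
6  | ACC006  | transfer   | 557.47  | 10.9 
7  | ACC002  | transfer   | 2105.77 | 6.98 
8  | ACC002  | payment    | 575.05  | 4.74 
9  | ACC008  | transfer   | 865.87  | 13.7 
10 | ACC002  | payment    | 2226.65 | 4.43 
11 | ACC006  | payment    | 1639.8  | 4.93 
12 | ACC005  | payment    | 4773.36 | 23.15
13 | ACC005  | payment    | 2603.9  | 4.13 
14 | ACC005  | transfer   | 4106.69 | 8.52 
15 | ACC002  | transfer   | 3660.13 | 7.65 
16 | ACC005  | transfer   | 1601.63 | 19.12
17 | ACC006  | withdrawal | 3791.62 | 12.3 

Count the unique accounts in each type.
SELECT type, COUNT(DISTINCT account)
FROM transactions
GROUP BY type

Result:
  payment: 3 distinct
  transfer: 4 distinct
  withdrawal: 3 distinct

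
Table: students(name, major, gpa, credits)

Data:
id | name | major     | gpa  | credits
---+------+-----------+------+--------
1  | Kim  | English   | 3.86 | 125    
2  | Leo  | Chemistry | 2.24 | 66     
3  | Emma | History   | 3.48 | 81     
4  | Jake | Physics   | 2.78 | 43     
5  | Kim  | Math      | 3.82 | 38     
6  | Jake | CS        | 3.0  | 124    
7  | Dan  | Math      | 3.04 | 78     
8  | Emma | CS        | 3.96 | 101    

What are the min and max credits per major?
SELECT major, MIN(credits), MAX(credits)
FROM students
GROUP BY major

Result:
  CS: min=101, max=124
  Chemistry: min=66, max=66
  English: min=125, max=125
  History: min=81, max=81
  Math: min=38, max=78
  Physics: min=43, max=43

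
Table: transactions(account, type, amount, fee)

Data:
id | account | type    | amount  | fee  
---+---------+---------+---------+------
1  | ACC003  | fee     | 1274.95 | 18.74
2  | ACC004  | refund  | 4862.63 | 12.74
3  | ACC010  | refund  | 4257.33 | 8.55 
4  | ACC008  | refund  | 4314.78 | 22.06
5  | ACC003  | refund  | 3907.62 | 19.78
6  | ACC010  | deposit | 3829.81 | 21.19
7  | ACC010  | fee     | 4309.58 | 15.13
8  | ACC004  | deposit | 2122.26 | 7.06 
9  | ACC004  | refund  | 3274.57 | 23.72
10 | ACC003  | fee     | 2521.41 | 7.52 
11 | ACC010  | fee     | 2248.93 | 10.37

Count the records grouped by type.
SELECT type, COUNT(*) as count
FROM transactions
GROUP BY type

Result:
  deposit: 2
  fee: 4
  refund: 5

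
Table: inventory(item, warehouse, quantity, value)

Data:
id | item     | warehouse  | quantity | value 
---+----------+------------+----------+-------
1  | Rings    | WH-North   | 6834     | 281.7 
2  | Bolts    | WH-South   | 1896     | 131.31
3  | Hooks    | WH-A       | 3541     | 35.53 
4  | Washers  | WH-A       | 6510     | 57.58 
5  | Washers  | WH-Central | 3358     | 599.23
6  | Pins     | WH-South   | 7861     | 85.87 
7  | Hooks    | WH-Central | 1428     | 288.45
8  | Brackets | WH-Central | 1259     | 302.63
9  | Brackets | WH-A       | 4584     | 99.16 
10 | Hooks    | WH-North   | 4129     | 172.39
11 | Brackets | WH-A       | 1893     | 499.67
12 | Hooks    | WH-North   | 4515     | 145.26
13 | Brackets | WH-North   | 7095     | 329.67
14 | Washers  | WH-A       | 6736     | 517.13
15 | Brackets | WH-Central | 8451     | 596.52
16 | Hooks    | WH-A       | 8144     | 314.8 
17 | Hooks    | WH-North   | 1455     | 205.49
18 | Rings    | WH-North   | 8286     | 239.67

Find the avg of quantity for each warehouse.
SELECT warehouse, AVG(quantity) as result
FROM inventory
GROUP BY warehouse

Result:
  WH-A: 5234.67
  WH-Central: 3624.00
  WH-North: 5385.67
  WH-South: 4878.50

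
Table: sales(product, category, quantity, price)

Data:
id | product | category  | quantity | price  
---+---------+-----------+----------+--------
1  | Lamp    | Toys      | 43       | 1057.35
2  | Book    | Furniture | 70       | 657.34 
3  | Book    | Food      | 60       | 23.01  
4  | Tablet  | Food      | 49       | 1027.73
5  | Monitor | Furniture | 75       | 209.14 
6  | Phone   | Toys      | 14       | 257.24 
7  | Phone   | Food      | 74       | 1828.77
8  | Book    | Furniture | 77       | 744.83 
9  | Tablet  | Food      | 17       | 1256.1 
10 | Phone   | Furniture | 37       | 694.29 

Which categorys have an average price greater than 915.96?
SELECT category, AVG(price)
FROM sales
GROUP BY category
HAVING AVG(price) > 915.96

Result:
  Food: avg=1033.90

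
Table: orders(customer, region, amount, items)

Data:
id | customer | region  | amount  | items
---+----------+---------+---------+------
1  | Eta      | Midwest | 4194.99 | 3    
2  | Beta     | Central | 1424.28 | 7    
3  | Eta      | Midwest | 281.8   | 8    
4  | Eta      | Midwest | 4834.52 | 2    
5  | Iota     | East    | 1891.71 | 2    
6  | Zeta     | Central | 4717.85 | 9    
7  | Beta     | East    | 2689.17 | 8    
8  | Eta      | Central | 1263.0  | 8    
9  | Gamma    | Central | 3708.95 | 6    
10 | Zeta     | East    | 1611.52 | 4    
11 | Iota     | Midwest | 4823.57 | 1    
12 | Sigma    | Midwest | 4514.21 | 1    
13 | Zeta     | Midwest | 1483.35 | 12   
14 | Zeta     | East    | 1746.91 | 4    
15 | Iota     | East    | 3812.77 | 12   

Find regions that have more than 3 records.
SELECT region, COUNT(*) as cnt
FROM orders
GROUP BY region
HAVING COUNT(*) > 3

Result:
  Central: 4
  East: 5
  Midwest: 6

Note: HAVING filters groups after aggregation, WHERE filters rows before.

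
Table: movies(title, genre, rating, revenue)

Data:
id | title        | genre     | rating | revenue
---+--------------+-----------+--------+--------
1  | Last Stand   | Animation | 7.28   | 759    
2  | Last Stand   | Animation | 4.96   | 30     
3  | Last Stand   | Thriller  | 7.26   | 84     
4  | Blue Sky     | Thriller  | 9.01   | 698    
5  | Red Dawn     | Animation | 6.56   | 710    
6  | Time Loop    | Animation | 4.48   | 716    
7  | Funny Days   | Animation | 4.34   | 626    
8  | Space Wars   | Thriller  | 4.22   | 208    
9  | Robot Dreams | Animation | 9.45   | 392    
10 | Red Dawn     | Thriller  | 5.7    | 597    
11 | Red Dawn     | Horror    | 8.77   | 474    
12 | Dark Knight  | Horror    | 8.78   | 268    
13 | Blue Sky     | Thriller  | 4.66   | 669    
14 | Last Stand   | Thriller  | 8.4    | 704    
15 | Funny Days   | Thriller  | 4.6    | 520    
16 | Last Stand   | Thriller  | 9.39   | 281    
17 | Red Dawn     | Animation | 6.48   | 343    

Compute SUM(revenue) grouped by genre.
SELECT genre, SUM(revenue) as result
FROM movies
GROUP BY genre

Result:
  Animation: 3576
  Horror: 742
  Thriller: 3761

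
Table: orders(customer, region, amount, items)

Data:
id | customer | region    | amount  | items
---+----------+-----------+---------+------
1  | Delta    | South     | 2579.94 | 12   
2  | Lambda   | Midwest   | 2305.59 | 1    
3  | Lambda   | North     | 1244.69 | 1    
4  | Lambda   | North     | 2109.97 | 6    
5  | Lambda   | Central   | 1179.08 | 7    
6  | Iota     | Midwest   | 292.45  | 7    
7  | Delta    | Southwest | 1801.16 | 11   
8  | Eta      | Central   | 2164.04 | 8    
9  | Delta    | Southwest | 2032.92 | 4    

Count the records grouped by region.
SELECT region, COUNT(*) as count
FROM orders
GROUP BY region

Result:
  Central: 2
  Midwest: 2
  North: 2
  South: 1
  Southwest: 2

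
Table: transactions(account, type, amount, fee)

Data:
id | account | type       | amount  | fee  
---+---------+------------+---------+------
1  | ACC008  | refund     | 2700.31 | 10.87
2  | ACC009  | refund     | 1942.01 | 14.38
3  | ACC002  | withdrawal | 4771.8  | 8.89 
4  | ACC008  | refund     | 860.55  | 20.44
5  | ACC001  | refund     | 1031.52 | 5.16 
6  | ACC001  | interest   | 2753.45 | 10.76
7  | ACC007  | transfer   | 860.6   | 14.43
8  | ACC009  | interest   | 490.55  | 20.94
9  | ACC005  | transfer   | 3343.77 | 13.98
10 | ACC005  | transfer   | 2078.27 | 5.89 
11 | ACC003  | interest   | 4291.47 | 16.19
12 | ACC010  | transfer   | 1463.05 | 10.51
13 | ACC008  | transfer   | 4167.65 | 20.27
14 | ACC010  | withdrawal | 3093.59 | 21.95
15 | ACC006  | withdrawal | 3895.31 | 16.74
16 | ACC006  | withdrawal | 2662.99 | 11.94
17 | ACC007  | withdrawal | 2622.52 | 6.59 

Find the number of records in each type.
SELECT type, COUNT(*) as count
FROM transactions
GROUP BY type

Result:
  interest: 3
  refund: 4
  transfer: 5
  withdrawal: 5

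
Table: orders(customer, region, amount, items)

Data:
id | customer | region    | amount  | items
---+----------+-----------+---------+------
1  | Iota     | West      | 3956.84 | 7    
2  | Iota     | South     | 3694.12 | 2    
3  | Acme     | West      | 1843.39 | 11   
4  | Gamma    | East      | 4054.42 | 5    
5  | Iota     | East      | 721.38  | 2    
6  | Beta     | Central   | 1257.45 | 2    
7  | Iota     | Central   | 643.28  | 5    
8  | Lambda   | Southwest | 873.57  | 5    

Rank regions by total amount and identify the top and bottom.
SELECT region, SUM(amount)
FROM orders
GROUP BY region
ORDER BY SUM(amount)

All groups:
  Southwest: 873.57
  Central: 1900.73
  South: 3694.12
  East: 4775.80
  West: 5800.23

Highest: West (5800.23)
Lowest: Southwest (873.57)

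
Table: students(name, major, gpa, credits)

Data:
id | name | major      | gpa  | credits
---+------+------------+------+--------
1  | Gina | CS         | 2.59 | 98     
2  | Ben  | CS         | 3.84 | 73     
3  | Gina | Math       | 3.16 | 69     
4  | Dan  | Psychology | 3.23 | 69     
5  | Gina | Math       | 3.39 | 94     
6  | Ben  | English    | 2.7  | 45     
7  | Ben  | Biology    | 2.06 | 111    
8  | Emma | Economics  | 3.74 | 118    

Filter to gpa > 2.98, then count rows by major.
SELECT major, COUNT(*)
FROM students
WHERE gpa > 2.98
GROUP BY major

Note: WHERE filters rows before grouping.

Result:
  CS: 1
  Economics: 1
  Math: 2
  Psychology: 1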